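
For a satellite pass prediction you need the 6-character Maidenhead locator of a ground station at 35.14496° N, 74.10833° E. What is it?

MM75bd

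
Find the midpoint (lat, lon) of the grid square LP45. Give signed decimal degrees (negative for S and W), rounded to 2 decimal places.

65.50, 49.00

Field L=11, P=15: +11·20° lon, +15·10° lat → SW at lon 40°, lat 60°.
Square 4, 5: +4·2° lon, +5·1° lat → SW at lon 48°, lat 65°.
Cell spans 2° lon × 1° lat. Centre is SW corner plus half of each.
latitude 65.50, longitude 49.00.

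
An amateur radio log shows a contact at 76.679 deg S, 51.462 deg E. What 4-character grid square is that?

LB53

Add 180° to longitude and 90° to latitude: 231.46, 13.32.
Field: 231.46/20 → 11 → L, 13.32/10 → 1 → B; chars LB.
Square: 11.46/2 → 5, 3.32/1 → 3; chars 53.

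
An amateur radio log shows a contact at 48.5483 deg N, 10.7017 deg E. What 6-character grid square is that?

Add 180° to longitude and 90° to latitude: 190.7017, 138.5483.
Field (20°×10°, letters A–R): lon ⌊190.7017/20⌋ = 9 → J; lat ⌊138.5483/10⌋ = 13 → N.
Square (2°×1°, digits 0–9): lon ⌊10.7017/2⌋ = 5; lat ⌊8.5483/1⌋ = 8.
Subsquare (5′×2.5′, letters a–x): lon ⌊0.7017/0.0833333⌋ = 8 → i; lat ⌊0.5483/0.0416667⌋ = 13 → n.

JN58in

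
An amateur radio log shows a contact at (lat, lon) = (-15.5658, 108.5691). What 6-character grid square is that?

OH44gk

Offset from 180°W / 90°S: lon 288.5691°, lat 74.4342°.
Field: lon ⌊288.5691/20⌋ = 14 → O; lat ⌊74.4342/10⌋ = 7 → H.
Square: lon ⌊8.5691/2⌋ = 4; lat ⌊4.4342/1⌋ = 4.
Subsquare: lon ⌊0.5691/0.0833333⌋ = 6 → g; lat ⌊0.4342/0.0416667⌋ = 10 → k.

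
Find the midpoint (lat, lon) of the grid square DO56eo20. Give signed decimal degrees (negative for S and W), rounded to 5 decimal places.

56.58542, -109.64583

Field D=3, O=14: +3·20° lon, +14·10° lat → SW at lon -120°, lat 50°.
Square 5, 6: +5·2° lon, +6·1° lat → SW at lon -110°, lat 56°.
Subsquare e=4, o=14: +4·0.0833333° lon, +14·0.0416667° lat → SW at lon -109.667°, lat 56.5833°.
Extended square 2, 0: +2·0.00833333° lon, +0·0.00416667° lat → SW at lon -109.65°, lat 56.5833°.
Cell spans 0.00833333° lon × 0.00416667° lat. Centre is SW corner plus half of each.
latitude 56.58542, longitude -109.64583.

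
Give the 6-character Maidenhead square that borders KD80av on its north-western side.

KD70xw

Longitude subsquare a = 0; −1 → -1, wraps to 23 = x, carry into square.
Longitude square 8; −1 → 7.
Latitude subsquare v = 21; +1 → 22 = w.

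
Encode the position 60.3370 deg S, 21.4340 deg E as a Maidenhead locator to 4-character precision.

Add 180° to longitude and 90° to latitude: 201.43, 29.66.
Field: 201.43/20 → 10 → K, 29.66/10 → 2 → C; chars KC.
Square: 1.43/2 → 0, 9.66/1 → 9; chars 09.

KC09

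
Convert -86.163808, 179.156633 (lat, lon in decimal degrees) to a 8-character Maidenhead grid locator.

RA93nu80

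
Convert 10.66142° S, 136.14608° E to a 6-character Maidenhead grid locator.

Add 180° to longitude and 90° to latitude: 316.1461, 79.3386.
Field (20°×10°, letters A–R): lon ⌊316.1461/20⌋ = 15 → P; lat ⌊79.3386/10⌋ = 7 → H.
Square (2°×1°, digits 0–9): lon ⌊16.1461/2⌋ = 8; lat ⌊9.3386/1⌋ = 9.
Subsquare (5′×2.5′, letters a–x): lon ⌊0.1461/0.0833333⌋ = 1 → b; lat ⌊0.3386/0.0416667⌋ = 8 → i.

PH89bi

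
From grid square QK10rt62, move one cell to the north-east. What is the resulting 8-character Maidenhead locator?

Longitude extended square 6; +1 → 7.
Latitude extended square 2; +1 → 3.

QK10rt73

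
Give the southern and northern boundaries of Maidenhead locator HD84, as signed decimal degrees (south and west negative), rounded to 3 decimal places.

Field H=7, D=3: +7·20° lon, +3·10° lat → SW at lon -40°, lat -60°.
Square 8, 4: +8·2° lon, +4·1° lat → SW at lon -24°, lat -56°.
Cell spans 2° lon × 1° lat.
south -56.000, north -55.000.

-56.000, -55.000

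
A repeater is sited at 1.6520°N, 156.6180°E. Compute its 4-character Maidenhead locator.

QJ81

Offset from 180°W / 90°S: lon 336.62°, lat 91.65°.
Field: 336.62/20 → 16 → Q, 91.65/10 → 9 → J; chars QJ.
Square: 16.62/2 → 8, 1.65/1 → 1; chars 81.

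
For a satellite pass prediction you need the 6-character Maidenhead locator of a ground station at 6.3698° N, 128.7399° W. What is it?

Add 180° to longitude and 90° to latitude: 51.2601, 96.3698.
Field (20°×10°, letters A–R): 51.2601/20 → 2 → C, 96.3698/10 → 9 → J; chars CJ.
Square (2°×1°, digits 0–9): 11.2601/2 → 5, 6.3698/1 → 6; chars 56.
Subsquare (5′×2.5′, letters a–x): 1.2601/0.0833333 → 15 → p, 0.3698/0.0416667 → 8 → i; chars pi.

CJ56pi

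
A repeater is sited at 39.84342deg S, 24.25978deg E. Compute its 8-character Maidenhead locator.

Offset from 180°W / 90°S: lon 204.25978°, lat 50.15658°.
Field: 204.25978/20 → 10 → K, 50.15658/10 → 5 → F; chars KF.
Square: 4.25978/2 → 2, 0.15658/1 → 0; chars 20.
Subsquare: 0.25978/0.0833333 → 3 → d, 0.15658/0.0416667 → 3 → d; chars dd.
Extended square: 0.00978/0.00833333 → 1, 0.03158/0.00416667 → 7; chars 17.

KF20dd17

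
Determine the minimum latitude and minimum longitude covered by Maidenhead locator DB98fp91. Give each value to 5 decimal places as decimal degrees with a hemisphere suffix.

71.37083° S, 101.50833° W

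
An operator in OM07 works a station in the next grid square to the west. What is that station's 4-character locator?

NM97

Longitude square 0; −1 → -1, wraps to 9, carry into field.
Longitude field O = 14; −1 → 13 = N.
The latitude characters are unchanged.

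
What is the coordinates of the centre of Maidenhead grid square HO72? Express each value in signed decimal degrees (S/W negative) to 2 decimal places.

Field H=7, O=14: +7·20° lon, +14·10° lat → SW at lon -40°, lat 50°.
Square 7, 2: +7·2° lon, +2·1° lat → SW at lon -26°, lat 52°.
Cell spans 2° lon × 1° lat. Centre is SW corner plus half of each.
latitude 52.50, longitude -25.00.

52.50, -25.00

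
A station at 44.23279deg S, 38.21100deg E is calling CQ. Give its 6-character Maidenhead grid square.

KE95cs

Offset from 180°W / 90°S: lon 218.2110°, lat 45.7672°.
Field: lon ⌊218.2110/20⌋ = 10 → K; lat ⌊45.7672/10⌋ = 4 → E.
Square: lon ⌊18.2110/2⌋ = 9; lat ⌊5.7672/1⌋ = 5.
Subsquare: lon ⌊0.2110/0.0833333⌋ = 2 → c; lat ⌊0.7672/0.0416667⌋ = 18 → s.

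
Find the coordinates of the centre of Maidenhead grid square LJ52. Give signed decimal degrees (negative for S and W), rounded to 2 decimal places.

2.50, 51.00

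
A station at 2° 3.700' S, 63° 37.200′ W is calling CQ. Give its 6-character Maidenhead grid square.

Shift to the Maidenhead origin (180°W, 90°S): lon 116.3800, lat 87.9383.
Field: 116.3800/20 → 5 → F, 87.9383/10 → 8 → I; chars FI.
Square: 16.3800/2 → 8, 7.9383/1 → 7; chars 87.
Subsquare: 0.3800/0.0833333 → 4 → e, 0.9383/0.0416667 → 22 → w; chars ew.

FI87ew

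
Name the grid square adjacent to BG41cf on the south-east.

BG41de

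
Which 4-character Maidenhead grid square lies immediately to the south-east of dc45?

Longitude square 4; +1 → 5.
Latitude square 5; −1 → 4.

DC54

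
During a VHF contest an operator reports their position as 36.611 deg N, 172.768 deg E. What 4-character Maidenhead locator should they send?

RM66

Offset from 180°W / 90°S: lon 352.77°, lat 126.61°.
Field: 352.77/20 → 17 → R, 126.61/10 → 12 → M; chars RM.
Square: 12.77/2 → 6, 6.61/1 → 6; chars 66.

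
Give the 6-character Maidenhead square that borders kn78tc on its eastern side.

KN78uc

Longitude subsquare t = 19; +1 → 20 = u.
The latitude characters are unchanged.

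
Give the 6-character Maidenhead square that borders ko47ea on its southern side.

KO46ex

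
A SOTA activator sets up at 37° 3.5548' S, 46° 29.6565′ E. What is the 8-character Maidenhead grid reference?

LF32fw95

Shift to the Maidenhead origin (180°W, 90°S): lon 226.49428, lat 52.94075.
Field (20°×10°, letters A–R): 226.49428/20 → 11 → L, 52.94075/10 → 5 → F; chars LF.
Square (2°×1°, digits 0–9): 6.49428/2 → 3, 2.94075/1 → 2; chars 32.
Subsquare (5′×2.5′, letters a–x): 0.49428/0.0833333 → 5 → f, 0.94075/0.0416667 → 22 → w; chars fw.
Extended square (30″×15″, digits 0–9): 0.07761/0.00833333 → 9, 0.02409/0.00416667 → 5; chars 95.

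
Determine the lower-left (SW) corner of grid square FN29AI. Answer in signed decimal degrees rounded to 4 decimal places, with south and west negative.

Field F=5, N=13: +5·20° lon, +13·10° lat → SW at lon -80°, lat 40°.
Square 2, 9: +2·2° lon, +9·1° lat → SW at lon -76°, lat 49°.
Subsquare a=0, i=8: +0·0.0833333° lon, +8·0.0416667° lat → SW at lon -76°, lat 49.3333°.
latitude 49.3333, longitude -76.0000.

49.3333, -76.0000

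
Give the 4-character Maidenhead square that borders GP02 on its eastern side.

Longitude square 0; +1 → 1.
The latitude characters are unchanged.

GP12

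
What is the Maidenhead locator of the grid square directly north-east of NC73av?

Longitude subsquare a = 0; +1 → 1 = b.
Latitude subsquare v = 21; +1 → 22 = w.

NC73bw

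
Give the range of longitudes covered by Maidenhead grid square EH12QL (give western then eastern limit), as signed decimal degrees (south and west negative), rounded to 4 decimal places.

Field E=4, H=7: +4·20° lon, +7·10° lat → SW at lon -100°, lat -20°.
Square 1, 2: +1·2° lon, +2·1° lat → SW at lon -98°, lat -18°.
Subsquare q=16, l=11: +16·0.0833333° lon, +11·0.0416667° lat → SW at lon -96.6667°, lat -17.5417°.
Cell spans 0.0833333° lon × 0.0416667° lat.
west -96.6667, east -96.5833.

-96.6667, -96.5833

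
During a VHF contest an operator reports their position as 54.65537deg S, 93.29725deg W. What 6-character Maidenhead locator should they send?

ED35ii

Add 180° to longitude and 90° to latitude: 86.7027, 35.3446.
Field: lon ⌊86.7027/20⌋ = 4 → E; lat ⌊35.3446/10⌋ = 3 → D.
Square: lon ⌊6.7027/2⌋ = 3; lat ⌊5.3446/1⌋ = 5.
Subsquare: lon ⌊0.7027/0.0833333⌋ = 8 → i; lat ⌊0.3446/0.0416667⌋ = 8 → i.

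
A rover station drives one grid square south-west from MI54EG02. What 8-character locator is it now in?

MI54dg91

Longitude extended square 0; −1 → -1, wraps to 9, carry into subsquare.
Longitude subsquare e = 4; −1 → 3 = d.
Latitude extended square 2; −1 → 1.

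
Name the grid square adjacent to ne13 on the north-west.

Longitude square 1; −1 → 0.
Latitude square 3; +1 → 4.

NE04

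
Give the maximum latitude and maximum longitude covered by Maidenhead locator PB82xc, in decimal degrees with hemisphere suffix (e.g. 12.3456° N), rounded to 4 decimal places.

77.8750° S, 138.0000° E

Field P=15, B=1: +15·20° lon, +1·10° lat → SW at lon 120°, lat -80°.
Square 8, 2: +8·2° lon, +2·1° lat → SW at lon 136°, lat -78°.
Subsquare x=23, c=2: +23·0.0833333° lon, +2·0.0416667° lat → SW at lon 137.917°, lat -77.9167°.
Cell spans 0.0833333° lon × 0.0416667° lat. NE corner is SW corner plus one full cell.
latitude 77.8750° S, longitude 138.0000° E.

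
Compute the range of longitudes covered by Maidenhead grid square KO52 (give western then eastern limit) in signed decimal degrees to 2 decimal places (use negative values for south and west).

30.00, 32.00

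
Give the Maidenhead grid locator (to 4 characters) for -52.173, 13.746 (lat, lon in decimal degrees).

JD67

Shift to the Maidenhead origin (180°W, 90°S): lon 193.75, lat 37.83.
Field (20°×10°, letters A–R): 193.75/20 → 9 → J, 37.83/10 → 3 → D; chars JD.
Square (2°×1°, digits 0–9): 13.75/2 → 6, 7.83/1 → 7; chars 67.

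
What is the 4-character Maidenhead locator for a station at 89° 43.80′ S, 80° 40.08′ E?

Add 180° to longitude and 90° to latitude: 260.67, 0.27.
Field: 260.67/20 → 13 → N, 0.27/10 → 0 → A; chars NA.
Square: 0.67/2 → 0, 0.27/1 → 0; chars 00.

NA00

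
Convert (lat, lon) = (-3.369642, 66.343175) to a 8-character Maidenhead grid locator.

MI36ep11

Offset from 180°W / 90°S: lon 246.34318°, lat 86.63036°.
Field (20°×10°, letters A–R): lon ⌊246.34318/20⌋ = 12 → M; lat ⌊86.63036/10⌋ = 8 → I.
Square (2°×1°, digits 0–9): lon ⌊6.34318/2⌋ = 3; lat ⌊6.63036/1⌋ = 6.
Subsquare (5′×2.5′, letters a–x): lon ⌊0.34318/0.0833333⌋ = 4 → e; lat ⌊0.63036/0.0416667⌋ = 15 → p.
Extended square (30″×15″, digits 0–9): lon ⌊0.00984/0.00833333⌋ = 1; lat ⌊0.00536/0.00416667⌋ = 1.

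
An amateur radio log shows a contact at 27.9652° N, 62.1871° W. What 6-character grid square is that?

FL87vx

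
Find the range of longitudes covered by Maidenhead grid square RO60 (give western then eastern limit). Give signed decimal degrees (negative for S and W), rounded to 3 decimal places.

Field R=17, O=14: +17·20° lon, +14·10° lat → SW at lon 160°, lat 50°.
Square 6, 0: +6·2° lon, +0·1° lat → SW at lon 172°, lat 50°.
Cell spans 2° lon × 1° lat.
west 172.000, east 174.000.

172.000, 174.000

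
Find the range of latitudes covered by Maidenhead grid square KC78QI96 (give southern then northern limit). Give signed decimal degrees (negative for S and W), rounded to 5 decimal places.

Field K=10, C=2: +10·20° lon, +2·10° lat → SW at lon 20°, lat -70°.
Square 7, 8: +7·2° lon, +8·1° lat → SW at lon 34°, lat -62°.
Subsquare q=16, i=8: +16·0.0833333° lon, +8·0.0416667° lat → SW at lon 35.3333°, lat -61.6667°.
Extended square 9, 6: +9·0.00833333° lon, +6·0.00416667° lat → SW at lon 35.4083°, lat -61.6417°.
Cell spans 0.00833333° lon × 0.00416667° lat.
south -61.64167, north -61.63750.

-61.64167, -61.63750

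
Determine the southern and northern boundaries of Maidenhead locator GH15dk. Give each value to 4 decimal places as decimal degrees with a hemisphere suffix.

Field G=6, H=7: +6·20° lon, +7·10° lat → SW at lon -60°, lat -20°.
Square 1, 5: +1·2° lon, +5·1° lat → SW at lon -58°, lat -15°.
Subsquare d=3, k=10: +3·0.0833333° lon, +10·0.0416667° lat → SW at lon -57.75°, lat -14.5833°.
Cell spans 0.0833333° lon × 0.0416667° lat.
south 14.5833° S, north 14.5417° S.

14.5833° S, 14.5417° S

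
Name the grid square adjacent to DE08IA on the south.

DE07ix

Latitude subsquare a = 0; −1 → -1, wraps to 23 = x, carry into square.
Latitude square 8; −1 → 7.
The longitude characters are unchanged.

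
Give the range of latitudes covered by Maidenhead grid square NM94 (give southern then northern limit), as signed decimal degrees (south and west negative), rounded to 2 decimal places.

34.00, 35.00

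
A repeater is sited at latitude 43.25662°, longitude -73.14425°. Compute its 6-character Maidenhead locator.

FN33kg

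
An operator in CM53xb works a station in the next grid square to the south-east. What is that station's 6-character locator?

CM63aa

Longitude subsquare x = 23; +1 → 24, wraps to 0 = a, carry into square.
Longitude square 5; +1 → 6.
Latitude subsquare b = 1; −1 → 0 = a.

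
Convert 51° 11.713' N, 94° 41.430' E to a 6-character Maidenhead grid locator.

NO71ie

Offset from 180°W / 90°S: lon 274.6905°, lat 141.1952°.
Field: lon ⌊274.6905/20⌋ = 13 → N; lat ⌊141.1952/10⌋ = 14 → O.
Square: lon ⌊14.6905/2⌋ = 7; lat ⌊1.1952/1⌋ = 1.
Subsquare: lon ⌊0.6905/0.0833333⌋ = 8 → i; lat ⌊0.1952/0.0416667⌋ = 4 → e.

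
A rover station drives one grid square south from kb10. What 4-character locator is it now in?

Latitude square 0; −1 → -1, wraps to 9, carry into field.
Latitude field B = 1; −1 → 0 = A.
The longitude characters are unchanged.

KA19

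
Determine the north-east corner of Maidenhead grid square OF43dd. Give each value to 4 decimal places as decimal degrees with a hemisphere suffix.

Field O=14, F=5: +14·20° lon, +5·10° lat → SW at lon 100°, lat -40°.
Square 4, 3: +4·2° lon, +3·1° lat → SW at lon 108°, lat -37°.
Subsquare d=3, d=3: +3·0.0833333° lon, +3·0.0416667° lat → SW at lon 108.25°, lat -36.875°.
Cell spans 0.0833333° lon × 0.0416667° lat. NE corner is SW corner plus one full cell.
latitude 36.8333° S, longitude 108.3333° E.

36.8333° S, 108.3333° E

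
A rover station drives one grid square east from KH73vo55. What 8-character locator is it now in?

Longitude extended square 5; +1 → 6.
The latitude characters are unchanged.

KH73vo65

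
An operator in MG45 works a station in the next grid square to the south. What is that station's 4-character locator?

Latitude square 5; −1 → 4.
The longitude characters are unchanged.

MG44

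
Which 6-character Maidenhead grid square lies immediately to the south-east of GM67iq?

GM67jp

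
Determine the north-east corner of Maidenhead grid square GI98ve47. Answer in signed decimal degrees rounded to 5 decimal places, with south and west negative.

Field G=6, I=8: +6·20° lon, +8·10° lat → SW at lon -60°, lat -10°.
Square 9, 8: +9·2° lon, +8·1° lat → SW at lon -42°, lat -2°.
Subsquare v=21, e=4: +21·0.0833333° lon, +4·0.0416667° lat → SW at lon -40.25°, lat -1.83333°.
Extended square 4, 7: +4·0.00833333° lon, +7·0.00416667° lat → SW at lon -40.2167°, lat -1.80417°.
Cell spans 0.00833333° lon × 0.00416667° lat. NE corner is SW corner plus one full cell.
latitude -1.80000, longitude -40.20833.

-1.80000, -40.20833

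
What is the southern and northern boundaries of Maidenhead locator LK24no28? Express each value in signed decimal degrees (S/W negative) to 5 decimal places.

Field L=11, K=10: +11·20° lon, +10·10° lat → SW at lon 40°, lat 10°.
Square 2, 4: +2·2° lon, +4·1° lat → SW at lon 44°, lat 14°.
Subsquare n=13, o=14: +13·0.0833333° lon, +14·0.0416667° lat → SW at lon 45.0833°, lat 14.5833°.
Extended square 2, 8: +2·0.00833333° lon, +8·0.00416667° lat → SW at lon 45.1°, lat 14.6167°.
Cell spans 0.00833333° lon × 0.00416667° lat.
south 14.61667, north 14.62083.

14.61667, 14.62083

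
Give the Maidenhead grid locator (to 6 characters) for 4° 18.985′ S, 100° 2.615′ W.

DI95xq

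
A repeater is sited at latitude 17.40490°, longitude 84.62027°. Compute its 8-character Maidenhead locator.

Offset from 180°W / 90°S: lon 264.62027°, lat 107.40490°.
Field: 264.62027/20 → 13 → N, 107.40490/10 → 10 → K; chars NK.
Square: 4.62027/2 → 2, 7.40490/1 → 7; chars 27.
Subsquare: 0.62027/0.0833333 → 7 → h, 0.40490/0.0416667 → 9 → j; chars hj.
Extended square: 0.03694/0.00833333 → 4, 0.02990/0.00416667 → 7; chars 47.

NK27hj47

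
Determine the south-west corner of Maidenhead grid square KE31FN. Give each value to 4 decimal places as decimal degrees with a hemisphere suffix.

48.4583° S, 26.4167° E

Field K=10, E=4: +10·20° lon, +4·10° lat → SW at lon 20°, lat -50°.
Square 3, 1: +3·2° lon, +1·1° lat → SW at lon 26°, lat -49°.
Subsquare f=5, n=13: +5·0.0833333° lon, +13·0.0416667° lat → SW at lon 26.4167°, lat -48.4583°.
latitude 48.4583° S, longitude 26.4167° E.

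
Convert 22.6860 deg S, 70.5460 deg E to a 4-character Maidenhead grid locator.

Offset from 180°W / 90°S: lon 250.55°, lat 67.31°.
Field: lon ⌊250.55/20⌋ = 12 → M; lat ⌊67.31/10⌋ = 6 → G.
Square: lon ⌊10.55/2⌋ = 5; lat ⌊7.31/1⌋ = 7.

MG57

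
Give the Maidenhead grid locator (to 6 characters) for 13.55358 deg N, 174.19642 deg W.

AK23vn

Add 180° to longitude and 90° to latitude: 5.8036, 103.5536.
Field: 5.8036/20 → 0 → A, 103.5536/10 → 10 → K; chars AK.
Square: 5.8036/2 → 2, 3.5536/1 → 3; chars 23.
Subsquare: 1.8036/0.0833333 → 21 → v, 0.5536/0.0416667 → 13 → n; chars vn.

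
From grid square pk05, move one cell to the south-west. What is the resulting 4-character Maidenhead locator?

OK94

Longitude square 0; −1 → -1, wraps to 9, carry into field.
Longitude field P = 15; −1 → 14 = O.
Latitude square 5; −1 → 4.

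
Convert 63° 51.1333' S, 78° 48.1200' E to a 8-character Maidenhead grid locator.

MC96jd65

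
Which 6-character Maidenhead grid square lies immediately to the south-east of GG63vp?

Longitude subsquare v = 21; +1 → 22 = w.
Latitude subsquare p = 15; −1 → 14 = o.

GG63wo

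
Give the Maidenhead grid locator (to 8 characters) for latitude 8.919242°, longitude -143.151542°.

Offset from 180°W / 90°S: lon 36.84846°, lat 98.91924°.
Field: lon ⌊36.84846/20⌋ = 1 → B; lat ⌊98.91924/10⌋ = 9 → J.
Square: lon ⌊16.84846/2⌋ = 8; lat ⌊8.91924/1⌋ = 8.
Subsquare: lon ⌊0.84846/0.0833333⌋ = 10 → k; lat ⌊0.91924/0.0416667⌋ = 22 → w.
Extended square: lon ⌊0.01512/0.00833333⌋ = 1; lat ⌊0.00258/0.00416667⌋ = 0.

BJ88kw10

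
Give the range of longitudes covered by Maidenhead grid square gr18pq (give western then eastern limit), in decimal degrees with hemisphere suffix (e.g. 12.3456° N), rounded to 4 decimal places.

Field G=6, R=17: +6·20° lon, +17·10° lat → SW at lon -60°, lat 80°.
Square 1, 8: +1·2° lon, +8·1° lat → SW at lon -58°, lat 88°.
Subsquare p=15, q=16: +15·0.0833333° lon, +16·0.0416667° lat → SW at lon -56.75°, lat 88.6667°.
Cell spans 0.0833333° lon × 0.0416667° lat.
west 56.7500° W, east 56.6667° W.

56.7500° W, 56.6667° W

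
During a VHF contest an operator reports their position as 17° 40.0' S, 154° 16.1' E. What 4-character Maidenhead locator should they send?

QH72

Offset from 180°W / 90°S: lon 334.27°, lat 72.33°.
Field (20°×10°, letters A–R): 334.27/20 → 16 → Q, 72.33/10 → 7 → H; chars QH.
Square (2°×1°, digits 0–9): 14.27/2 → 7, 2.33/1 → 2; chars 72.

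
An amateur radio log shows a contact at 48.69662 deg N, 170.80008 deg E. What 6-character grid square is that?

RN58jq

Add 180° to longitude and 90° to latitude: 350.8001, 138.6966.
Field: lon ⌊350.8001/20⌋ = 17 → R; lat ⌊138.6966/10⌋ = 13 → N.
Square: lon ⌊10.8001/2⌋ = 5; lat ⌊8.6966/1⌋ = 8.
Subsquare: lon ⌊0.8001/0.0833333⌋ = 9 → j; lat ⌊0.6966/0.0416667⌋ = 16 → q.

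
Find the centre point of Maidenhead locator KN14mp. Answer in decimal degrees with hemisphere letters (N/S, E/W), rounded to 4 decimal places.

Field K=10, N=13: +10·20° lon, +13·10° lat → SW at lon 20°, lat 40°.
Square 1, 4: +1·2° lon, +4·1° lat → SW at lon 22°, lat 44°.
Subsquare m=12, p=15: +12·0.0833333° lon, +15·0.0416667° lat → SW at lon 23°, lat 44.625°.
Cell spans 0.0833333° lon × 0.0416667° lat. Centre is SW corner plus half of each.
latitude 44.6458° N, longitude 23.0417° E.

44.6458° N, 23.0417° E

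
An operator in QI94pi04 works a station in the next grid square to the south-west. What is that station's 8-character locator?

Longitude extended square 0; −1 → -1, wraps to 9, carry into subsquare.
Longitude subsquare p = 15; −1 → 14 = o.
Latitude extended square 4; −1 → 3.

QI94oi93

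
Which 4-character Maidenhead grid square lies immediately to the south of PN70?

PM79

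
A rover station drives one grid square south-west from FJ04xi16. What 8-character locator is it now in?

FJ04xi05

Longitude extended square 1; −1 → 0.
Latitude extended square 6; −1 → 5.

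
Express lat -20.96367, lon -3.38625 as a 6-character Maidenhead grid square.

IG89ha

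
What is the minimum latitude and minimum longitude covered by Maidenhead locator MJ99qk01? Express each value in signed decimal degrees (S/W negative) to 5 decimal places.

9.42083, 79.33333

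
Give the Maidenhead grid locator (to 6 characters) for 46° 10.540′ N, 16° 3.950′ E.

JN86ae

Offset from 180°W / 90°S: lon 196.0658°, lat 136.1757°.
Field: lon ⌊196.0658/20⌋ = 9 → J; lat ⌊136.1757/10⌋ = 13 → N.
Square: lon ⌊16.0658/2⌋ = 8; lat ⌊6.1757/1⌋ = 6.
Subsquare: lon ⌊0.0658/0.0833333⌋ = 0 → a; lat ⌊0.1757/0.0416667⌋ = 4 → e.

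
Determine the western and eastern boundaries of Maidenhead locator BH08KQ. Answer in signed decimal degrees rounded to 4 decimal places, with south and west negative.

-159.1667, -159.0833

Field B=1, H=7: +1·20° lon, +7·10° lat → SW at lon -160°, lat -20°.
Square 0, 8: +0·2° lon, +8·1° lat → SW at lon -160°, lat -12°.
Subsquare k=10, q=16: +10·0.0833333° lon, +16·0.0416667° lat → SW at lon -159.167°, lat -11.3333°.
Cell spans 0.0833333° lon × 0.0416667° lat.
west -159.1667, east -159.0833.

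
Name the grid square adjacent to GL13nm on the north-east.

Longitude subsquare n = 13; +1 → 14 = o.
Latitude subsquare m = 12; +1 → 13 = n.

GL13on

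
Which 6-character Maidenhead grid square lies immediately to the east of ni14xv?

Longitude subsquare x = 23; +1 → 24, wraps to 0 = a, carry into square.
Longitude square 1; +1 → 2.
The latitude characters are unchanged.

NI24av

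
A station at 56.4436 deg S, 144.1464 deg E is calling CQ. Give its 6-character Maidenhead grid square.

Add 180° to longitude and 90° to latitude: 324.1464, 33.5564.
Field: 324.1464/20 → 16 → Q, 33.5564/10 → 3 → D; chars QD.
Square: 4.1464/2 → 2, 3.5564/1 → 3; chars 23.
Subsquare: 0.1464/0.0833333 → 1 → b, 0.5564/0.0416667 → 13 → n; chars bn.

QD23bn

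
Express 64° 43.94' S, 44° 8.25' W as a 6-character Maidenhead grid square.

GC75wg

Add 180° to longitude and 90° to latitude: 135.8625, 25.2677.
Field: lon ⌊135.8625/20⌋ = 6 → G; lat ⌊25.2677/10⌋ = 2 → C.
Square: lon ⌊15.8625/2⌋ = 7; lat ⌊5.2677/1⌋ = 5.
Subsquare: lon ⌊1.8625/0.0833333⌋ = 22 → w; lat ⌊0.2677/0.0416667⌋ = 6 → g.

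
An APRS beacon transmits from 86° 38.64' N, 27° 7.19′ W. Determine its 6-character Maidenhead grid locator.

Shift to the Maidenhead origin (180°W, 90°S): lon 152.8802, lat 176.6440.
Field: 152.8802/20 → 7 → H, 176.6440/10 → 17 → R; chars HR.
Square: 12.8802/2 → 6, 6.6440/1 → 6; chars 66.
Subsquare: 0.8802/0.0833333 → 10 → k, 0.6440/0.0416667 → 15 → p; chars kp.

HR66kp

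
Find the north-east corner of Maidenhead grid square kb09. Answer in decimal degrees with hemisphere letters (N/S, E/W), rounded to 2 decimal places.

70.00° S, 22.00° E

Field K=10, B=1: +10·20° lon, +1·10° lat → SW at lon 20°, lat -80°.
Square 0, 9: +0·2° lon, +9·1° lat → SW at lon 20°, lat -71°.
Cell spans 2° lon × 1° lat. NE corner is SW corner plus one full cell.
latitude 70.00° S, longitude 22.00° E.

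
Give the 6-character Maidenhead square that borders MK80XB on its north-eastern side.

MK90ac

Longitude subsquare x = 23; +1 → 24, wraps to 0 = a, carry into square.
Longitude square 8; +1 → 9.
Latitude subsquare b = 1; +1 → 2 = c.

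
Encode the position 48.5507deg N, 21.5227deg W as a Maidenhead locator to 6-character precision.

HN98fn

Shift to the Maidenhead origin (180°W, 90°S): lon 158.4773, lat 138.5507.
Field: lon ⌊158.4773/20⌋ = 7 → H; lat ⌊138.5507/10⌋ = 13 → N.
Square: lon ⌊18.4773/2⌋ = 9; lat ⌊8.5507/1⌋ = 8.
Subsquare: lon ⌊0.4773/0.0833333⌋ = 5 → f; lat ⌊0.5507/0.0416667⌋ = 13 → n.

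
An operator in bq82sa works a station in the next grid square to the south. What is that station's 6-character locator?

Latitude subsquare a = 0; −1 → -1, wraps to 23 = x, carry into square.
Latitude square 2; −1 → 1.
The longitude characters are unchanged.

BQ81sx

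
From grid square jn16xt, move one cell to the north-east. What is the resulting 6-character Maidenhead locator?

JN26au

Longitude subsquare x = 23; +1 → 24, wraps to 0 = a, carry into square.
Longitude square 1; +1 → 2.
Latitude subsquare t = 19; +1 → 20 = u.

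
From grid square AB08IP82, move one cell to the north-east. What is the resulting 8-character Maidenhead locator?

Longitude extended square 8; +1 → 9.
Latitude extended square 2; +1 → 3.

AB08ip93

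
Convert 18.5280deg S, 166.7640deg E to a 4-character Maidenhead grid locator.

RH31

Offset from 180°W / 90°S: lon 346.76°, lat 71.47°.
Field: lon ⌊346.76/20⌋ = 17 → R; lat ⌊71.47/10⌋ = 7 → H.
Square: lon ⌊6.76/2⌋ = 3; lat ⌊1.47/1⌋ = 1.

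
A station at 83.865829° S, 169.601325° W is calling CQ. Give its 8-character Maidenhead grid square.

AA56ed72

Shift to the Maidenhead origin (180°W, 90°S): lon 10.39867, lat 6.13417.
Field (20°×10°, letters A–R): 10.39867/20 → 0 → A, 6.13417/10 → 0 → A; chars AA.
Square (2°×1°, digits 0–9): 10.39867/2 → 5, 6.13417/1 → 6; chars 56.
Subsquare (5′×2.5′, letters a–x): 0.39867/0.0833333 → 4 → e, 0.13417/0.0416667 → 3 → d; chars ed.
Extended square (30″×15″, digits 0–9): 0.06534/0.00833333 → 7, 0.00917/0.00416667 → 2; chars 72.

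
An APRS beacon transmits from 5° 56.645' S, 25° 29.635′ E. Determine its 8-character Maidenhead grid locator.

KI24rb93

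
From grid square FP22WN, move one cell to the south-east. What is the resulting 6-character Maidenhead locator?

FP22xm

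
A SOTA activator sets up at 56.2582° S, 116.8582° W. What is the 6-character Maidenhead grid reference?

DD13nr

Shift to the Maidenhead origin (180°W, 90°S): lon 63.1418, lat 33.7418.
Field: 63.1418/20 → 3 → D, 33.7418/10 → 3 → D; chars DD.
Square: 3.1418/2 → 1, 3.7418/1 → 3; chars 13.
Subsquare: 1.1418/0.0833333 → 13 → n, 0.7418/0.0416667 → 17 → r; chars nr.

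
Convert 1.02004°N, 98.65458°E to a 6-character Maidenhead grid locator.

NJ91ha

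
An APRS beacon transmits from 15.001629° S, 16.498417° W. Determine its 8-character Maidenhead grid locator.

IH14sx09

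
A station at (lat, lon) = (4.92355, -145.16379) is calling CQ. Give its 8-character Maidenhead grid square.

BJ74kw01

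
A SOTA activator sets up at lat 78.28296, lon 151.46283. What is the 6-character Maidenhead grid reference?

QQ58rg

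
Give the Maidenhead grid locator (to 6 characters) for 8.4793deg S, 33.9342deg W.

HI31am

Add 180° to longitude and 90° to latitude: 146.0658, 81.5207.
Field: 146.0658/20 → 7 → H, 81.5207/10 → 8 → I; chars HI.
Square: 6.0658/2 → 3, 1.5207/1 → 1; chars 31.
Subsquare: 0.0658/0.0833333 → 0 → a, 0.5207/0.0416667 → 12 → m; chars am.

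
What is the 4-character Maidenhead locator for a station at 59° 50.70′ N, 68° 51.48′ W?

FO59

Offset from 180°W / 90°S: lon 111.14°, lat 149.84°.
Field (20°×10°, letters A–R): lon ⌊111.14/20⌋ = 5 → F; lat ⌊149.84/10⌋ = 14 → O.
Square (2°×1°, digits 0–9): lon ⌊11.14/2⌋ = 5; lat ⌊9.84/1⌋ = 9.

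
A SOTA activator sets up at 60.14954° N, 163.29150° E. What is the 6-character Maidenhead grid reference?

Shift to the Maidenhead origin (180°W, 90°S): lon 343.2915, lat 150.1495.
Field (20°×10°, letters A–R): lon ⌊343.2915/20⌋ = 17 → R; lat ⌊150.1495/10⌋ = 15 → P.
Square (2°×1°, digits 0–9): lon ⌊3.2915/2⌋ = 1; lat ⌊0.1495/1⌋ = 0.
Subsquare (5′×2.5′, letters a–x): lon ⌊1.2915/0.0833333⌋ = 15 → p; lat ⌊0.1495/0.0416667⌋ = 3 → d.

RP10pd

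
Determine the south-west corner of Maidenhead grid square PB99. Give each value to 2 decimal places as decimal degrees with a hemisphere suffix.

71.00° S, 138.00° E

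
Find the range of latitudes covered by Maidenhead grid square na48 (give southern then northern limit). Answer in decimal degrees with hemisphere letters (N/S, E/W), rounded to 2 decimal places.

Field N=13, A=0: +13·20° lon, +0·10° lat → SW at lon 80°, lat -90°.
Square 4, 8: +4·2° lon, +8·1° lat → SW at lon 88°, lat -82°.
Cell spans 2° lon × 1° lat.
south 82.00° S, north 81.00° S.

82.00° S, 81.00° S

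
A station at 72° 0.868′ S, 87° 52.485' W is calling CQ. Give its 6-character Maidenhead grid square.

EB67bx

Shift to the Maidenhead origin (180°W, 90°S): lon 92.1252, lat 17.9855.
Field: lon ⌊92.1252/20⌋ = 4 → E; lat ⌊17.9855/10⌋ = 1 → B.
Square: lon ⌊12.1252/2⌋ = 6; lat ⌊7.9855/1⌋ = 7.
Subsquare: lon ⌊0.1252/0.0833333⌋ = 1 → b; lat ⌊0.9855/0.0416667⌋ = 23 → x.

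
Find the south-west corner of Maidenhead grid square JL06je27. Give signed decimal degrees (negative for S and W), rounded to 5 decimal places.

Field J=9, L=11: +9·20° lon, +11·10° lat → SW at lon 0°, lat 20°.
Square 0, 6: +0·2° lon, +6·1° lat → SW at lon 0°, lat 26°.
Subsquare j=9, e=4: +9·0.0833333° lon, +4·0.0416667° lat → SW at lon 0.75°, lat 26.1667°.
Extended square 2, 7: +2·0.00833333° lon, +7·0.00416667° lat → SW at lon 0.766667°, lat 26.1958°.
latitude 26.19583, longitude 0.76667.

26.19583, 0.76667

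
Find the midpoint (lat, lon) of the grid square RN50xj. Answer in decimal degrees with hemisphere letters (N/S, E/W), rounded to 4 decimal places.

40.3958° N, 171.9583° E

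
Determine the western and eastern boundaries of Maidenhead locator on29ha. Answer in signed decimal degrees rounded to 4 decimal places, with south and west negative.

104.5833, 104.6667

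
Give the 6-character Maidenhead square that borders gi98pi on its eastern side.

GI98qi

Longitude subsquare p = 15; +1 → 16 = q.
The latitude characters are unchanged.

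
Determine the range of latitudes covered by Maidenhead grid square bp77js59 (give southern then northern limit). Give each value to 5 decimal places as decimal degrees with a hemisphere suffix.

Field B=1, P=15: +1·20° lon, +15·10° lat → SW at lon -160°, lat 60°.
Square 7, 7: +7·2° lon, +7·1° lat → SW at lon -146°, lat 67°.
Subsquare j=9, s=18: +9·0.0833333° lon, +18·0.0416667° lat → SW at lon -145.25°, lat 67.75°.
Extended square 5, 9: +5·0.00833333° lon, +9·0.00416667° lat → SW at lon -145.208°, lat 67.7875°.
Cell spans 0.00833333° lon × 0.00416667° lat.
south 67.78750° N, north 67.79167° N.

67.78750° N, 67.79167° N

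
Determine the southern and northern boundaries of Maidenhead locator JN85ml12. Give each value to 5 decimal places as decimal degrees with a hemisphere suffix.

Field J=9, N=13: +9·20° lon, +13·10° lat → SW at lon 0°, lat 40°.
Square 8, 5: +8·2° lon, +5·1° lat → SW at lon 16°, lat 45°.
Subsquare m=12, l=11: +12·0.0833333° lon, +11·0.0416667° lat → SW at lon 17°, lat 45.4583°.
Extended square 1, 2: +1·0.00833333° lon, +2·0.00416667° lat → SW at lon 17.0083°, lat 45.4667°.
Cell spans 0.00833333° lon × 0.00416667° lat.
south 45.46667° N, north 45.47083° N.

45.46667° N, 45.47083° N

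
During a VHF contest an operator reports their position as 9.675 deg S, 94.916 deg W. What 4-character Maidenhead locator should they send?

EI20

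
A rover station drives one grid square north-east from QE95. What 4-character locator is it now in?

RE06

Longitude square 9; +1 → 10, wraps to 0, carry into field.
Longitude field Q = 16; +1 → 17 = R.
Latitude square 5; +1 → 6.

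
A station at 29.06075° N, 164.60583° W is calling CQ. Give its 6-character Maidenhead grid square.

AL79qb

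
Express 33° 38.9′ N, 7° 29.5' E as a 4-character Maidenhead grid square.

JM33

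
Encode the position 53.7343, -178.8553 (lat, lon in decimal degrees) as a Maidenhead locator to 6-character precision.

AO03nr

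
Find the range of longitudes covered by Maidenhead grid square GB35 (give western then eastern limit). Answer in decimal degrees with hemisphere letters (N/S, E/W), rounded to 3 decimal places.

54.000° W, 52.000° W

Field G=6, B=1: +6·20° lon, +1·10° lat → SW at lon -60°, lat -80°.
Square 3, 5: +3·2° lon, +5·1° lat → SW at lon -54°, lat -75°.
Cell spans 2° lon × 1° lat.
west 54.000° W, east 52.000° W.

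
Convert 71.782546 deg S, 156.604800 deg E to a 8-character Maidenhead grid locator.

QB88hf22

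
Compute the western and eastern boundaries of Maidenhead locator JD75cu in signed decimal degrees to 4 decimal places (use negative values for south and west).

14.1667, 14.2500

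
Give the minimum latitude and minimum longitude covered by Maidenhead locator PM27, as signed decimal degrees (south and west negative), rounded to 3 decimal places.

37.000, 124.000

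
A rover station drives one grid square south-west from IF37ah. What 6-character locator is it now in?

Longitude subsquare a = 0; −1 → -1, wraps to 23 = x, carry into square.
Longitude square 3; −1 → 2.
Latitude subsquare h = 7; −1 → 6 = g.

IF27xg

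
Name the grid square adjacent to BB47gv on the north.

BB47gw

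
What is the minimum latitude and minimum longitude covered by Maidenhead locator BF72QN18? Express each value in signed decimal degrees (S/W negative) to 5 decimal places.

-37.42500, -144.65833

Field B=1, F=5: +1·20° lon, +5·10° lat → SW at lon -160°, lat -40°.
Square 7, 2: +7·2° lon, +2·1° lat → SW at lon -146°, lat -38°.
Subsquare q=16, n=13: +16·0.0833333° lon, +13·0.0416667° lat → SW at lon -144.667°, lat -37.4583°.
Extended square 1, 8: +1·0.00833333° lon, +8·0.00416667° lat → SW at lon -144.658°, lat -37.425°.
latitude -37.42500, longitude -144.65833.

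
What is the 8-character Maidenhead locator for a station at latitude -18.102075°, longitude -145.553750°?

Shift to the Maidenhead origin (180°W, 90°S): lon 34.44625, lat 71.89793.
Field (20°×10°, letters A–R): lon ⌊34.44625/20⌋ = 1 → B; lat ⌊71.89793/10⌋ = 7 → H.
Square (2°×1°, digits 0–9): lon ⌊14.44625/2⌋ = 7; lat ⌊1.89793/1⌋ = 1.
Subsquare (5′×2.5′, letters a–x): lon ⌊0.44625/0.0833333⌋ = 5 → f; lat ⌊0.89793/0.0416667⌋ = 21 → v.
Extended square (30″×15″, digits 0–9): lon ⌊0.02958/0.00833333⌋ = 3; lat ⌊0.02293/0.00416667⌋ = 5.

BH71fv35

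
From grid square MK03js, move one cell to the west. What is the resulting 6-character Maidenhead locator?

Longitude subsquare j = 9; −1 → 8 = i.
The latitude characters are unchanged.

MK03is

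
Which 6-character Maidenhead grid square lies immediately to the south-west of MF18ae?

Longitude subsquare a = 0; −1 → -1, wraps to 23 = x, carry into square.
Longitude square 1; −1 → 0.
Latitude subsquare e = 4; −1 → 3 = d.

MF08xd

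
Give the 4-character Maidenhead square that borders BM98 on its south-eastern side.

Longitude square 9; +1 → 10, wraps to 0, carry into field.
Longitude field B = 1; +1 → 2 = C.
Latitude square 8; −1 → 7.

CM07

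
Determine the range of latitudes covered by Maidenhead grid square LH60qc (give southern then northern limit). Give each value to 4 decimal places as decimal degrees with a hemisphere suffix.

19.9167° S, 19.8750° S

Field L=11, H=7: +11·20° lon, +7·10° lat → SW at lon 40°, lat -20°.
Square 6, 0: +6·2° lon, +0·1° lat → SW at lon 52°, lat -20°.
Subsquare q=16, c=2: +16·0.0833333° lon, +2·0.0416667° lat → SW at lon 53.3333°, lat -19.9167°.
Cell spans 0.0833333° lon × 0.0416667° lat.
south 19.9167° S, north 19.8750° S.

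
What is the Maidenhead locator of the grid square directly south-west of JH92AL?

Longitude subsquare a = 0; −1 → -1, wraps to 23 = x, carry into square.
Longitude square 9; −1 → 8.
Latitude subsquare l = 11; −1 → 10 = k.

JH82xk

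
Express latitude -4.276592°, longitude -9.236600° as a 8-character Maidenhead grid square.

II55jr13

Shift to the Maidenhead origin (180°W, 90°S): lon 170.76340, lat 85.72341.
Field (20°×10°, letters A–R): 170.76340/20 → 8 → I, 85.72341/10 → 8 → I; chars II.
Square (2°×1°, digits 0–9): 10.76340/2 → 5, 5.72341/1 → 5; chars 55.
Subsquare (5′×2.5′, letters a–x): 0.76340/0.0833333 → 9 → j, 0.72341/0.0416667 → 17 → r; chars jr.
Extended square (30″×15″, digits 0–9): 0.01340/0.00833333 → 1, 0.01507/0.00416667 → 3; chars 13.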